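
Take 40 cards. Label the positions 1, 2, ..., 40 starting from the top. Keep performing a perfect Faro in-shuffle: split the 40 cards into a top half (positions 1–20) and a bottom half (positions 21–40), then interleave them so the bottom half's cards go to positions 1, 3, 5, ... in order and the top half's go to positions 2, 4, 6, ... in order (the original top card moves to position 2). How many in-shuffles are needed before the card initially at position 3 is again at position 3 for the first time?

Follow position 3 under repeated in-shuffles:
3 → 6 → 12 → 24 → 7 → 14 → 28 → 15 → 30 → 19 → 38 → 35 → 29 → 17 → 34 → 27 → 13 → 26 → 11 → 22 → 3
It first returns after 20 in-shuffles.

20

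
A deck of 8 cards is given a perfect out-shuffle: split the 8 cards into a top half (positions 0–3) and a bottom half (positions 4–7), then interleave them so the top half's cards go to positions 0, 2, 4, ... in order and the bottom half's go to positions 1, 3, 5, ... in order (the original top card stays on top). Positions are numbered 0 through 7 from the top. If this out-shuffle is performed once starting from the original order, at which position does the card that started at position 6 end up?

Track the card's position through each out-shuffle:
6 → 5

5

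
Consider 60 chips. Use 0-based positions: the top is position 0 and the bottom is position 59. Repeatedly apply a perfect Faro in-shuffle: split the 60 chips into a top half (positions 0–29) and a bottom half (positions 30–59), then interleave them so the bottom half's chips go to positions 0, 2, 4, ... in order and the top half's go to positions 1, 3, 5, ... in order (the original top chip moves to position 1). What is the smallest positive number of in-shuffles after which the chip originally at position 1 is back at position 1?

60

Follow position 1 under repeated in-shuffles:
1 → 3 → 7 → 15 → 31 → 2 → 5 → 11 → ... → 1 (length 60)
It first returns after 60 in-shuffles.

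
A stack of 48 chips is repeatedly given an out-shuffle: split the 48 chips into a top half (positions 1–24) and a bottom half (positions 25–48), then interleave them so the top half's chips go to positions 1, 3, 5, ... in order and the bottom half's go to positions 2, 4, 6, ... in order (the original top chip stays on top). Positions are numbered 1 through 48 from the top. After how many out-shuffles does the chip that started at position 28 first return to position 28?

23

Follow position 28 under repeated out-shuffles:
28 → 8 → 15 → 29 → 10 → 19 → 37 → 26 → ... → 28 (length 23)
It first returns after 23 out-shuffles.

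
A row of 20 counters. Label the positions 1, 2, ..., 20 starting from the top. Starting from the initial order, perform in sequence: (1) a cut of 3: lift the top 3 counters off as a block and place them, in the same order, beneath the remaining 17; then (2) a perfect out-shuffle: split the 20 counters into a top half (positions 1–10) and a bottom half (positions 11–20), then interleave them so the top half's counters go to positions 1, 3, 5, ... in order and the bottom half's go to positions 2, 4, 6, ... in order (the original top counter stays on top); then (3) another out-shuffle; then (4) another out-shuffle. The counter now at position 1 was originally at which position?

4

Undo the operations in reverse order, starting from position 1:
  undo op 4 (out-shuffle, from top half): 1 ← 1
  undo op 3 (out-shuffle, from top half): 1 ← 1
  undo op 2 (out-shuffle, from top half): 1 ← 1
  undo op 1 (cut 3): 1 ← 4
So the counter at position 1 came from original position 4.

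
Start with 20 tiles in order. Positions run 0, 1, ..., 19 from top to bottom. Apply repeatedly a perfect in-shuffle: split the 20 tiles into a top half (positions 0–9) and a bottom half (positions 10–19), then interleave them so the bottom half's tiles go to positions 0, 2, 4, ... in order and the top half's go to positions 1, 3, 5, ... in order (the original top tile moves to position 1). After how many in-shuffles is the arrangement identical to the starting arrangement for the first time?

The in-shuffle permutes the 20 positions with cycle lengths [2, 3, 3, 6, 6].
Every tile is home exactly when every cycle has completed a whole number of laps, i.e. after lcm(2, 3, 6) = 6 in-shuffles.

6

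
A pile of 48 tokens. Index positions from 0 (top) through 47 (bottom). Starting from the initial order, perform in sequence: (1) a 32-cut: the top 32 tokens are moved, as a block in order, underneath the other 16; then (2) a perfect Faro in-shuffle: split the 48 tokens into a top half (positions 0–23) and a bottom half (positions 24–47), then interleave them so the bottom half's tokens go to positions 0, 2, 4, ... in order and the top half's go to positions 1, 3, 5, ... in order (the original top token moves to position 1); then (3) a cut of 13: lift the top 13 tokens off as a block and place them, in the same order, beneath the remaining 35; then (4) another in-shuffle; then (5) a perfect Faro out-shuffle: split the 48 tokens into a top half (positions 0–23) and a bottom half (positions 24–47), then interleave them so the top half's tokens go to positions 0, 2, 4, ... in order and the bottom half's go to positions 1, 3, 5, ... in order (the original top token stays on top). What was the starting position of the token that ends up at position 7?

21

Undo the operations in reverse order, starting from position 7:
  undo op 5 (out-shuffle, from bottom half): 7 ← 27
  undo op 4 (in-shuffle, from top half): 27 ← 13
  undo op 3 (cut 13): 13 ← 26
  undo op 2 (in-shuffle, from bottom half): 26 ← 37
  undo op 1 (cut 32): 37 ← 21
So the token at position 7 came from original position 21.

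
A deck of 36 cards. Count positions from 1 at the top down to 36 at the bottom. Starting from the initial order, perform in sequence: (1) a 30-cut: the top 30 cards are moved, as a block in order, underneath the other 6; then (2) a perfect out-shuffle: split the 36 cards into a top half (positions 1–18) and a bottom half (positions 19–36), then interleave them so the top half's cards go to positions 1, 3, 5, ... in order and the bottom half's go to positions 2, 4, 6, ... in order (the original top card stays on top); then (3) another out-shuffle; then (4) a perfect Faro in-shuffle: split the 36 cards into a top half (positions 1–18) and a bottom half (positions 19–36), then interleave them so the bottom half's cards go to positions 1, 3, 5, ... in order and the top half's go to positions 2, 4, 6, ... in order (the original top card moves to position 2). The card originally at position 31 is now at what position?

Track the card from position 31 forward through each operation:
  after op 1 (cut 30): 31 → 1
  after op 2 (out-shuffle): 1 → 1
  after op 3 (out-shuffle): 1 → 1
  after op 4 (in-shuffle): 1 → 2

2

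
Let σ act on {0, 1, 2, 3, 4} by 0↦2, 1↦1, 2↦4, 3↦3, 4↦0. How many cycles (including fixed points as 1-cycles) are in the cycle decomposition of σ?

3

Cycle decomposition: (0 2 4) (1) (3).
3 cycles.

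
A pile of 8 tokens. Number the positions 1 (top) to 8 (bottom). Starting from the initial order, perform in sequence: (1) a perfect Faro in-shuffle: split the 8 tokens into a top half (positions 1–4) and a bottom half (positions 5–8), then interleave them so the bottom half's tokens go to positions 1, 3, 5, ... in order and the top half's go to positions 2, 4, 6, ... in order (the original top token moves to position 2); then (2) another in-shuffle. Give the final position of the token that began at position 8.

Track the token from position 8 forward through each operation:
  after op 1 (in-shuffle): 8 → 7
  after op 2 (in-shuffle): 7 → 5

5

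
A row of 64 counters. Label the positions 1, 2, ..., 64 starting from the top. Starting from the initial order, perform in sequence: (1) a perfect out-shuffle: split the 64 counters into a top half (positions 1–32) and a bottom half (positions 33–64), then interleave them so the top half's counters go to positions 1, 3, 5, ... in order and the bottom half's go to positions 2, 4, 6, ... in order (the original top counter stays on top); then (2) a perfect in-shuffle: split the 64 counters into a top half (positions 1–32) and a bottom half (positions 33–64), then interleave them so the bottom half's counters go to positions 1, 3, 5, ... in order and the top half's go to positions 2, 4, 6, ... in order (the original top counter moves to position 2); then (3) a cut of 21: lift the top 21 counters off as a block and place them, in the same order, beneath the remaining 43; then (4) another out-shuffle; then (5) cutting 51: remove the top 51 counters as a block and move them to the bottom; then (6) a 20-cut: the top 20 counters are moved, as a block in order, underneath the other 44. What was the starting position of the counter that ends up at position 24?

26

Undo the operations in reverse order, starting from position 24:
  undo op 6 (cut 20): 24 ← 44
  undo op 5 (cut 51): 44 ← 31
  undo op 4 (out-shuffle, from top half): 31 ← 16
  undo op 3 (cut 21): 16 ← 37
  undo op 2 (in-shuffle, from bottom half): 37 ← 51
  undo op 1 (out-shuffle, from top half): 51 ← 26
So the counter at position 24 came from original position 26.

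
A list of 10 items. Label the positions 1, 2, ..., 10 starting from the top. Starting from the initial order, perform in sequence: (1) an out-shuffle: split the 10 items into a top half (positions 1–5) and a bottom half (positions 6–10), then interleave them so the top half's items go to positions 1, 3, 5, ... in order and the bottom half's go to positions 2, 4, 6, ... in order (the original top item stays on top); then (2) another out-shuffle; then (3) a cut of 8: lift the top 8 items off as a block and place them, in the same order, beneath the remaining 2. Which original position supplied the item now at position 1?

3

Undo the operations in reverse order, starting from position 1:
  undo op 3 (cut 8): 1 ← 9
  undo op 2 (out-shuffle, from top half): 9 ← 5
  undo op 1 (out-shuffle, from top half): 5 ← 3
So the item at position 1 came from original position 3.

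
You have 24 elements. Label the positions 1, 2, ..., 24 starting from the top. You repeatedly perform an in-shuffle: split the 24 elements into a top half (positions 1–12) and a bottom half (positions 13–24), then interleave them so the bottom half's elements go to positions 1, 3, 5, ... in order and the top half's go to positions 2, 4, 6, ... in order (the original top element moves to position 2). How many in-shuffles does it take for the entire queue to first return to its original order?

20

The in-shuffle permutes the 24 positions with cycle lengths [4, 20].
Every element is home exactly when every cycle has completed a whole number of laps, i.e. after lcm(4, 20) = 20 in-shuffles.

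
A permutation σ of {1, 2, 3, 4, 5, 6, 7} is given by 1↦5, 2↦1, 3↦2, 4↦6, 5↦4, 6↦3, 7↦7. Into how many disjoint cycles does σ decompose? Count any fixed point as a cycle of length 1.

2

Cycle decomposition: (1 5 4 6 3 2) (7).
2 cycles.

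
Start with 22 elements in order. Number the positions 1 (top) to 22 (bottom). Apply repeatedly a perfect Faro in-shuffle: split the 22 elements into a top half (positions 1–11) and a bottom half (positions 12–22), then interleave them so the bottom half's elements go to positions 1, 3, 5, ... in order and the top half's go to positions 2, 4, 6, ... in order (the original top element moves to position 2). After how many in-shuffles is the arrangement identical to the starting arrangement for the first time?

11

The in-shuffle permutes the 22 positions with cycle lengths [11, 11].
Every element is home exactly when every cycle has completed a whole number of laps, i.e. after lcm(11) = 11 in-shuffles.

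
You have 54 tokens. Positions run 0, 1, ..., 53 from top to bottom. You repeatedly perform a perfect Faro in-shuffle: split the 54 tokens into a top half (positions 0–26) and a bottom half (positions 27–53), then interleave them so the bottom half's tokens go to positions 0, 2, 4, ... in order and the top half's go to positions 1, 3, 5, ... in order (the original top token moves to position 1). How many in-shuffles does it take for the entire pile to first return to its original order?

20

The in-shuffle permutes the 54 positions with cycle lengths [4, 10, 20, 20].
Every token is home exactly when every cycle has completed a whole number of laps, i.e. after lcm(4, 10, 20) = 20 in-shuffles.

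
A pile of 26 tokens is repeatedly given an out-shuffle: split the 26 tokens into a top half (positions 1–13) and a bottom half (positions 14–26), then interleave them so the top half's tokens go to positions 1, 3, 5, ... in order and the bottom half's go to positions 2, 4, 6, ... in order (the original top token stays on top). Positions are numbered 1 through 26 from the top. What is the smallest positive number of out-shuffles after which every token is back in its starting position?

The out-shuffle permutes the 26 positions with cycle lengths [1, 1, 4, 20].
Every token is home exactly when every cycle has completed a whole number of laps, i.e. after lcm(1, 4, 20) = 20 out-shuffles.

20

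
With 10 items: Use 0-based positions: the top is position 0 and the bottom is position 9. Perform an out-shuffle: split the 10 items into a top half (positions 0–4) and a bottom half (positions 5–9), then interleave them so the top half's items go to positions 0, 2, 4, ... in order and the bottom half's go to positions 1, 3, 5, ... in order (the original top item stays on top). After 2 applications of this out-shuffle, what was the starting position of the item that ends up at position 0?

0

Work backwards from position 0, undoing one out-shuffle at a time:
0 ← 0 ← 0
So the item now at position 0 started at position 0.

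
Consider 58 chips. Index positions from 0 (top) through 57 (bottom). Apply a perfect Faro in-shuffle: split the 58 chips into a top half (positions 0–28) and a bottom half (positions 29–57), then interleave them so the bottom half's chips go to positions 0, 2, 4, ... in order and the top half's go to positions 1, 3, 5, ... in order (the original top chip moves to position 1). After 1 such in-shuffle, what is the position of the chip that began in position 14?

29

Track the chip's position through each in-shuffle:
14 → 29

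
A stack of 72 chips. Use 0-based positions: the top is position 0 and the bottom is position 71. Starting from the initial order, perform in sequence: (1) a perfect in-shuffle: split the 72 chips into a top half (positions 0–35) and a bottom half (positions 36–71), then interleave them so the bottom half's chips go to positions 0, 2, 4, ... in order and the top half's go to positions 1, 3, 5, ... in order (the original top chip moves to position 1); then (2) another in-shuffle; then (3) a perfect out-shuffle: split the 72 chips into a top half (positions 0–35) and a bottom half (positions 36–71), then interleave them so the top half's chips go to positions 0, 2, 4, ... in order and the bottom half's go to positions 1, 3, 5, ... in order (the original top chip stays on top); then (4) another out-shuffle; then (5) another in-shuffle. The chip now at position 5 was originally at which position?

63

Undo the operations in reverse order, starting from position 5:
  undo op 5 (in-shuffle, from top half): 5 ← 2
  undo op 4 (out-shuffle, from top half): 2 ← 1
  undo op 3 (out-shuffle, from bottom half): 1 ← 36
  undo op 2 (in-shuffle, from bottom half): 36 ← 54
  undo op 1 (in-shuffle, from bottom half): 54 ← 63
So the chip at position 5 came from original position 63.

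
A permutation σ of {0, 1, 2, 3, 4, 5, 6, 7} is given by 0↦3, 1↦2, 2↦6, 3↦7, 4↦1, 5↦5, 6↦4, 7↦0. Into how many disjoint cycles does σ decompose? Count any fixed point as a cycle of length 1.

Cycle decomposition: (0 3 7) (1 2 6 4) (5).
3 cycles.

3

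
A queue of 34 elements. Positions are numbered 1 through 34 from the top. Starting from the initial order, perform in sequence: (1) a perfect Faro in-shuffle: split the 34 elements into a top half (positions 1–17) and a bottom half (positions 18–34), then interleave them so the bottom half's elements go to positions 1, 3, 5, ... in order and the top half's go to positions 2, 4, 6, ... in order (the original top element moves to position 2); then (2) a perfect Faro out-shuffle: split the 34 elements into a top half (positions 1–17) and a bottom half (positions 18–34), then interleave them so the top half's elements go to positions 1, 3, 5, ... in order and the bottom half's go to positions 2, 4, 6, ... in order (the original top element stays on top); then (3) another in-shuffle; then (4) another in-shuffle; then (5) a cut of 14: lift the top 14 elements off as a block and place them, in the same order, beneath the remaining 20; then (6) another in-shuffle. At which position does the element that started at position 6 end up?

16

Track the element from position 6 forward through each operation:
  after op 1 (in-shuffle): 6 → 12
  after op 2 (out-shuffle): 12 → 23
  after op 3 (in-shuffle): 23 → 11
  after op 4 (in-shuffle): 11 → 22
  after op 5 (cut 14): 22 → 8
  after op 6 (in-shuffle): 8 → 16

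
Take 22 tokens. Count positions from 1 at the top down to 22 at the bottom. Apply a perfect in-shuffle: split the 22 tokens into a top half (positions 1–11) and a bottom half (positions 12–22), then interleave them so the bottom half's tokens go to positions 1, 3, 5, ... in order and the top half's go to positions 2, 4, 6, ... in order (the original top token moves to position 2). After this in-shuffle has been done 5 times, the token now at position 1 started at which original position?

Work backwards from position 1, undoing one in-shuffle at a time:
1 ← 12 ← 6 ← 3 ← 13 ← 18
So the token now at position 1 started at position 18.

18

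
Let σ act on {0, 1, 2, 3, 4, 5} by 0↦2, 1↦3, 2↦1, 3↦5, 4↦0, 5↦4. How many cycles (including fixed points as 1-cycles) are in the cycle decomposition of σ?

Cycle decomposition: (0 2 1 3 5 4).
1 cycle.

1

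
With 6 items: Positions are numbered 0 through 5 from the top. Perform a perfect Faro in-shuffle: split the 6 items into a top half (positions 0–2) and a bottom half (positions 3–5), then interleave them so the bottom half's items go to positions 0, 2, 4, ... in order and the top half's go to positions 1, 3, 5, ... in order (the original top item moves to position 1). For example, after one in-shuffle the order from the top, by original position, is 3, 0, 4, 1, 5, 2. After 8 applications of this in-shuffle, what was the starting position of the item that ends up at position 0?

Work backwards from position 0, undoing one in-shuffle at a time:
0 ← 3 ← 1 ← 0 ← 3 ← 1 ← 0 ← 3 ← 1
So the item now at position 0 started at position 1.

1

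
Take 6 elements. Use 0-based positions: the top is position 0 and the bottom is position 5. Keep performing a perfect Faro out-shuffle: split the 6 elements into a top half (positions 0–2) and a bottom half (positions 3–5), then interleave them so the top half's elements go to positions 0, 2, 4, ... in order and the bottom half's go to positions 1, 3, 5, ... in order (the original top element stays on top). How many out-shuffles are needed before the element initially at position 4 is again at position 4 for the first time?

4

Follow position 4 under repeated out-shuffles:
4 → 3 → 1 → 2 → 4
It first returns after 4 out-shuffles.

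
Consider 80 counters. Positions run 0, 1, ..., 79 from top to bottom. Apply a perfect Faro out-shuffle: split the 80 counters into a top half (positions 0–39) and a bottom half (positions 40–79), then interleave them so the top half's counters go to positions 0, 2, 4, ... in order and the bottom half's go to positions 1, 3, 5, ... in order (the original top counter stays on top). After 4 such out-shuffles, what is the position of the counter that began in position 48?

57

Track the counter's position through each out-shuffle:
48 → 17 → 34 → 68 → 57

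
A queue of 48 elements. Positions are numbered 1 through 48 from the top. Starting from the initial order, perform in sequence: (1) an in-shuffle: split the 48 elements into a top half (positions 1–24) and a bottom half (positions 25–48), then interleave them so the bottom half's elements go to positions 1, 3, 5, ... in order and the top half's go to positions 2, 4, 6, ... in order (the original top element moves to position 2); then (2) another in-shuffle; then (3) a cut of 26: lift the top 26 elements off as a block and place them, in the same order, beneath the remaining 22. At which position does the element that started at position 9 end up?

Track the element from position 9 forward through each operation:
  after op 1 (in-shuffle): 9 → 18
  after op 2 (in-shuffle): 18 → 36
  after op 3 (cut 26): 36 → 10

10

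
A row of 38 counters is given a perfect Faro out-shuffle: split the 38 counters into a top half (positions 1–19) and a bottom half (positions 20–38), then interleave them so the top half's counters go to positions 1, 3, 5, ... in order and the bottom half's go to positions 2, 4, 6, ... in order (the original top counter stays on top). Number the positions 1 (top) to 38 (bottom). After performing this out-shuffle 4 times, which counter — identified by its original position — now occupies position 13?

11

Work backwards from position 13, undoing one out-shuffle at a time:
13 ← 7 ← 4 ← 21 ← 11
So the counter now at position 13 started at position 11.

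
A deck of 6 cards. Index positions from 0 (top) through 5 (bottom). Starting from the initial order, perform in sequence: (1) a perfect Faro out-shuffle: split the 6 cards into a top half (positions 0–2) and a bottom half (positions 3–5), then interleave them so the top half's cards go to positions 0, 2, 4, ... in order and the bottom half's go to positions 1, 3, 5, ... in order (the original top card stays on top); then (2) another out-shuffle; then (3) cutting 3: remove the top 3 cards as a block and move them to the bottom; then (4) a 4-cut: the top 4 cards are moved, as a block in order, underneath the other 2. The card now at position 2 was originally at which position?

Undo the operations in reverse order, starting from position 2:
  undo op 4 (cut 4): 2 ← 0
  undo op 3 (cut 3): 0 ← 3
  undo op 2 (out-shuffle, from bottom half): 3 ← 4
  undo op 1 (out-shuffle, from top half): 4 ← 2
So the card at position 2 came from original position 2.

2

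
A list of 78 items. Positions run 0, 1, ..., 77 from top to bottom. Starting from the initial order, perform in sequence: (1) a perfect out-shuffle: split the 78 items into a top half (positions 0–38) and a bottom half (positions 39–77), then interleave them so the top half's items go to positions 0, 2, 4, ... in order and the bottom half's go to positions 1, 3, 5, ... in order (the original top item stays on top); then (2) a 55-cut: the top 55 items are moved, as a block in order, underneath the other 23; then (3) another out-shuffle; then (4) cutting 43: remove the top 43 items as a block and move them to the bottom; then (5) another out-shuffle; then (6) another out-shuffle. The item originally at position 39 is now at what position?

Track the item from position 39 forward through each operation:
  after op 1 (out-shuffle): 39 → 1
  after op 2 (cut 55): 1 → 24
  after op 3 (out-shuffle): 24 → 48
  after op 4 (cut 43): 48 → 5
  after op 5 (out-shuffle): 5 → 10
  after op 6 (out-shuffle): 10 → 20

20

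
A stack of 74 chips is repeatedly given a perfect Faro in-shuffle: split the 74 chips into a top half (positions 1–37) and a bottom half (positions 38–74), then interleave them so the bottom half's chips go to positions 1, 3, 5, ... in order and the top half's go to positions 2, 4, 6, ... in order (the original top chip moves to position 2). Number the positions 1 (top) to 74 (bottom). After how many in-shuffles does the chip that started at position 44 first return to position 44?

20

Follow position 44 under repeated in-shuffles:
44 → 13 → 26 → 52 → 29 → 58 → 41 → 7 → 14 → 28 → 56 → 37 → 74 → 73 → 71 → 67 → 59 → 43 → 11 → 22 → 44
It first returns after 20 in-shuffles.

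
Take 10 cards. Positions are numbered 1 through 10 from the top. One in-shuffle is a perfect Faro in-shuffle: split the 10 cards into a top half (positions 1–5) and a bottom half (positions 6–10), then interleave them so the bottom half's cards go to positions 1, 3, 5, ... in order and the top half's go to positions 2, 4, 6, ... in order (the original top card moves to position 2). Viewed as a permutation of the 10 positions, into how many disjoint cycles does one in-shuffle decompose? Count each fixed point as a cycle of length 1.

Trace each unvisited position around until it returns:
(1 2 4 8 5 10 9 7 3 6)
1 cycle in total.

1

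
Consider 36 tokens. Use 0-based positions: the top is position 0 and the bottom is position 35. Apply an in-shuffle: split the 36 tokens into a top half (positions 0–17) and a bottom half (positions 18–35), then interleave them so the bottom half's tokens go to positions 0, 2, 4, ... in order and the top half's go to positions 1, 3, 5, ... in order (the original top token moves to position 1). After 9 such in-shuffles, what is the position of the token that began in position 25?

Track the token's position through each in-shuffle:
25 → 14 → 29 → 22 → 8 → 17 → 35 → 34 → 32 → 28

28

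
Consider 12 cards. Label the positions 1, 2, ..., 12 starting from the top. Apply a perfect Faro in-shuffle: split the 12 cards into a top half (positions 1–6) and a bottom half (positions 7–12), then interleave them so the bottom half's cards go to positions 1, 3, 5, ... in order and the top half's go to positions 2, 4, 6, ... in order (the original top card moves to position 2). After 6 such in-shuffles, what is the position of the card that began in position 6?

7

Track the card's position through each in-shuffle:
6 → 12 → 11 → 9 → 5 → 10 → 7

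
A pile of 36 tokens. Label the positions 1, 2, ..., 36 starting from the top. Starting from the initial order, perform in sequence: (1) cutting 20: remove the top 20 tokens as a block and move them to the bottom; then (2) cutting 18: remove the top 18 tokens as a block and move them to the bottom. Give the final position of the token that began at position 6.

4

Track the token from position 6 forward through each operation:
  after op 1 (cut 20): 6 → 22
  after op 2 (cut 18): 22 → 4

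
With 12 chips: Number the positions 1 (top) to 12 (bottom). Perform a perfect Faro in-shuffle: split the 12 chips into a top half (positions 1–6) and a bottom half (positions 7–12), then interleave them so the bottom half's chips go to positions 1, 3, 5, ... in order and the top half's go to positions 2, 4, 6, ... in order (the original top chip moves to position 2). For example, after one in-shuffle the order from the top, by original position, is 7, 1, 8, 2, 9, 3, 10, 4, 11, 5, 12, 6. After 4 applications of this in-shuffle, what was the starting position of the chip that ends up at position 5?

6

Work backwards from position 5, undoing one in-shuffle at a time:
5 ← 9 ← 11 ← 12 ← 6
So the chip now at position 5 started at position 6.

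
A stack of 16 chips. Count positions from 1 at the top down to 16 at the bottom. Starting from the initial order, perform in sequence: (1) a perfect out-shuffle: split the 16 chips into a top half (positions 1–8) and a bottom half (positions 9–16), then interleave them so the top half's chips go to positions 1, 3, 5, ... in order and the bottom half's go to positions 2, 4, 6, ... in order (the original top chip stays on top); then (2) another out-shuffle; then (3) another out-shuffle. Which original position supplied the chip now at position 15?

14

Undo the operations in reverse order, starting from position 15:
  undo op 3 (out-shuffle, from top half): 15 ← 8
  undo op 2 (out-shuffle, from bottom half): 8 ← 12
  undo op 1 (out-shuffle, from bottom half): 12 ← 14
So the chip at position 15 came from original position 14.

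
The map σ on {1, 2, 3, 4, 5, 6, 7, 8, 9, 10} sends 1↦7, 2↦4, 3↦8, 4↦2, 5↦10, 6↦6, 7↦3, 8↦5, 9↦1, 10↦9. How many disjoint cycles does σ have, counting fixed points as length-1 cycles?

3

Cycle decomposition: (1 7 3 8 5 10 9) (2 4) (6).
3 cycles.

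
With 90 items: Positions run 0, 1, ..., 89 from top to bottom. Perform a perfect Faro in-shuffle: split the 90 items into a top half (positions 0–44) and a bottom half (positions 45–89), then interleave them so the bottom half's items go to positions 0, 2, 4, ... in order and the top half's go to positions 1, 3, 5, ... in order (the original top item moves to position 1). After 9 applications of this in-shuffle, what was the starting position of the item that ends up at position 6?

55

Work backwards from position 6, undoing one in-shuffle at a time:
6 ← 48 ← 69 ← 34 ← 62 ← 76 ← 83 ← 41 ← 20 ← 55
So the item now at position 6 started at position 55.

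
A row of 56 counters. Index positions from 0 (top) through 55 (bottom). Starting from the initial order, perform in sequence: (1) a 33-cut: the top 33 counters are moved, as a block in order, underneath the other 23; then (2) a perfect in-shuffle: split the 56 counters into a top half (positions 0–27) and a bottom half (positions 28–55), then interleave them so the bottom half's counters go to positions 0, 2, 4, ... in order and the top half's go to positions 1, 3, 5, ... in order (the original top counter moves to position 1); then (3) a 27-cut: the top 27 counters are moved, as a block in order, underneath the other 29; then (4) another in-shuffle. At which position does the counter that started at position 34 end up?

8

Track the counter from position 34 forward through each operation:
  after op 1 (cut 33): 34 → 1
  after op 2 (in-shuffle): 1 → 3
  after op 3 (cut 27): 3 → 32
  after op 4 (in-shuffle): 32 → 8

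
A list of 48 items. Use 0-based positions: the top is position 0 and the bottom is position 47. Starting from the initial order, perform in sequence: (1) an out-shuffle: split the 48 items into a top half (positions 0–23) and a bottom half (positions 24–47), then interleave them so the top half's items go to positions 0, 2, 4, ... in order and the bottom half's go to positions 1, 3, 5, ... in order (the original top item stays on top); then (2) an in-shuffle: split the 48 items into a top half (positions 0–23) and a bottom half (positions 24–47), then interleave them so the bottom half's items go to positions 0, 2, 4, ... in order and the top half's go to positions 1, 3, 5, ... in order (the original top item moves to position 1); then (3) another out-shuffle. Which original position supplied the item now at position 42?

Undo the operations in reverse order, starting from position 42:
  undo op 3 (out-shuffle, from top half): 42 ← 21
  undo op 2 (in-shuffle, from top half): 21 ← 10
  undo op 1 (out-shuffle, from top half): 10 ← 5
So the item at position 42 came from original position 5.

5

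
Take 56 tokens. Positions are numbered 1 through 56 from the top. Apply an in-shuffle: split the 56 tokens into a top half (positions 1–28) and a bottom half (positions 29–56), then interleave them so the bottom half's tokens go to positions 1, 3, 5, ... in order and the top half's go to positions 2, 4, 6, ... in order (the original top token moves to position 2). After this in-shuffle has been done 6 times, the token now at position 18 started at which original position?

Work backwards from position 18, undoing one in-shuffle at a time:
18 ← 9 ← 33 ← 45 ← 51 ← 54 ← 27
So the token now at position 18 started at position 27.

27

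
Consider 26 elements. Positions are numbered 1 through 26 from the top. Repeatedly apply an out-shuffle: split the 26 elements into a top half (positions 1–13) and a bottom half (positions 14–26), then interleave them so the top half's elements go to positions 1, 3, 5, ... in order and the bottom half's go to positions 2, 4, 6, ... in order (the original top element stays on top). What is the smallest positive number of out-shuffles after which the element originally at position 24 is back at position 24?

20

Follow position 24 under repeated out-shuffles:
24 → 22 → 18 → 10 → 19 → 12 → 23 → 20 → 14 → 2 → 3 → 5 → 9 → 17 → 8 → 15 → 4 → 7 → 13 → 25 → 24
It first returns after 20 out-shuffles.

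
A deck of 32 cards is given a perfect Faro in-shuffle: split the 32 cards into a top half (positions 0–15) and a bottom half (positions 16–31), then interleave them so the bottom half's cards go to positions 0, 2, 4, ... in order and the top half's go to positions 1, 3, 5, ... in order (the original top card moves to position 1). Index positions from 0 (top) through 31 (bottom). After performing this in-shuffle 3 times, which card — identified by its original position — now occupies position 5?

Work backwards from position 5, undoing one in-shuffle at a time:
5 ← 2 ← 17 ← 8
So the card now at position 5 started at position 8.

8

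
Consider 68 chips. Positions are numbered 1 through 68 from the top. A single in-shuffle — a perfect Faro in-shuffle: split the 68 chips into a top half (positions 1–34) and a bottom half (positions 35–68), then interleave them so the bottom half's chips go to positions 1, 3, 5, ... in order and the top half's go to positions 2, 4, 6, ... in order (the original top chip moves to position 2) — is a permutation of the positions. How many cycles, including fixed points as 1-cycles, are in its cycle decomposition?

Trace each unvisited position around until it returns:
(1 2 4 8 16 32 ... len 22) (3 6 12 24 48 27 ... len 11) (5 10 20 40 11 22 ... len 22) (15 30 60 51 33 66 ... len 11) (23 46)
5 cycles in total.

5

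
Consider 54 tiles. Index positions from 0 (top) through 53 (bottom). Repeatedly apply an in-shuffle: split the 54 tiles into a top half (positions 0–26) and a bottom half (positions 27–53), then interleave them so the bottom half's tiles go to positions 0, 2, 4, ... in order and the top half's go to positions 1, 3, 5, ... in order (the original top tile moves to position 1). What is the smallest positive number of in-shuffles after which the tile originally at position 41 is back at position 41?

Follow position 41 under repeated in-shuffles:
41 → 28 → 2 → 5 → 11 → 23 → 47 → 40 → 26 → 53 → 52 → 50 → 46 → 38 → 22 → 45 → 36 → 18 → 37 → 20 → 41
It first returns after 20 in-shuffles.

20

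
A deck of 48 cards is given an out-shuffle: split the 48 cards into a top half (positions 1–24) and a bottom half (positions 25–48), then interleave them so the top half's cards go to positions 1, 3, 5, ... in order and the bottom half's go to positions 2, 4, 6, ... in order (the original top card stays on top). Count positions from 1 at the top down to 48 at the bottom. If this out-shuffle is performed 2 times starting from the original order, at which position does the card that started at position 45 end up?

36

Track the card's position through each out-shuffle:
45 → 42 → 36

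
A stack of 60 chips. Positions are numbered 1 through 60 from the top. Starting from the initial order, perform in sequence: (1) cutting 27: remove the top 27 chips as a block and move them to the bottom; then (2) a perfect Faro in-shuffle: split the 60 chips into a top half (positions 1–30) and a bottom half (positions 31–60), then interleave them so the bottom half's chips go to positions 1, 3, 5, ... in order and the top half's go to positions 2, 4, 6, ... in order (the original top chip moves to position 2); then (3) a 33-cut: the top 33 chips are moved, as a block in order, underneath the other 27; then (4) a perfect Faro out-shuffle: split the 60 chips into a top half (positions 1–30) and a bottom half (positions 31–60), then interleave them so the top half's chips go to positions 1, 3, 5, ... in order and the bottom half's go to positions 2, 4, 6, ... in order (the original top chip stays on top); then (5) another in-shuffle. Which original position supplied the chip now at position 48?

5

Undo the operations in reverse order, starting from position 48:
  undo op 5 (in-shuffle, from top half): 48 ← 24
  undo op 4 (out-shuffle, from bottom half): 24 ← 42
  undo op 3 (cut 33): 42 ← 15
  undo op 2 (in-shuffle, from bottom half): 15 ← 38
  undo op 1 (cut 27): 38 ← 5
So the chip at position 48 came from original position 5.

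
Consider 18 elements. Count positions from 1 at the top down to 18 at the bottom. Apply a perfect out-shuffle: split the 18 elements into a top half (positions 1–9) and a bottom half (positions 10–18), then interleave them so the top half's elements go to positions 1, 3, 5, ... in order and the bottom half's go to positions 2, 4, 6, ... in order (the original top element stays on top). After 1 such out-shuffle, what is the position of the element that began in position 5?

9

Track the element's position through each out-shuffle:
5 → 9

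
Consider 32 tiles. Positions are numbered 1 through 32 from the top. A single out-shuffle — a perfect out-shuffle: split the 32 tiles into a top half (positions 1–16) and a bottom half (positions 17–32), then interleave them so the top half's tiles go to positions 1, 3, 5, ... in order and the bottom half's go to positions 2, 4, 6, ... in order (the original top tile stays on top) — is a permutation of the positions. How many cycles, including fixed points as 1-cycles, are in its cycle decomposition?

8

Trace each unvisited position around until it returns:
(1) (2 3 5 9 17) (4 7 13 25 18) (6 11 21 10 19) (8 15 29 26 20) (12 23 14 27 22) (16 31 30 28 24) (32)
8 cycles in total.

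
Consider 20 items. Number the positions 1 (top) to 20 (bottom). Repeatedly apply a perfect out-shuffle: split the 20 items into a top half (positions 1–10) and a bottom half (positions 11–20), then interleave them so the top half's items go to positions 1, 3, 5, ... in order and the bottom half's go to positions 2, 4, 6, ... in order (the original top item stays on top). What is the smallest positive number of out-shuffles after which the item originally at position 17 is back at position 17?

18

Follow position 17 under repeated out-shuffles:
17 → 14 → 8 → 15 → 10 → 19 → 18 → 16 → 12 → 4 → 7 → 13 → 6 → 11 → 2 → 3 → 5 → 9 → 17
It first returns after 18 out-shuffles.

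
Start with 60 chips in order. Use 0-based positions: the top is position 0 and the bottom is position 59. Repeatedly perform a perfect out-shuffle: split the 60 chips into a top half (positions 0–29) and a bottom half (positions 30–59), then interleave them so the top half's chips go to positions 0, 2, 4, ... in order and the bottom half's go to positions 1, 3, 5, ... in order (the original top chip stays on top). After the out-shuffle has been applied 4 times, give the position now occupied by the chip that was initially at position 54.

Track the chip's position through each out-shuffle:
54 → 49 → 39 → 19 → 38

38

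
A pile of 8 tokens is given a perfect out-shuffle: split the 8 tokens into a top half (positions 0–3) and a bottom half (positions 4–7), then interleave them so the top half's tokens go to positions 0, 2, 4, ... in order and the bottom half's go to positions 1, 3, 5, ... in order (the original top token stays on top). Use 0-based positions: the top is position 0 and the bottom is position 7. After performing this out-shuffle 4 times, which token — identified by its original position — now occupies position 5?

6

Work backwards from position 5, undoing one out-shuffle at a time:
5 ← 6 ← 3 ← 5 ← 6
So the token now at position 5 started at position 6.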